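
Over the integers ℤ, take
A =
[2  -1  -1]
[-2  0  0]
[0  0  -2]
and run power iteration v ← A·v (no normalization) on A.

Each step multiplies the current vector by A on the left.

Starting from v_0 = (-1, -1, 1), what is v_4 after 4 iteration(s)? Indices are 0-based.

v_4 = (-32, 32, 16)

v_0 = (-1, -1, 1).
v_1 = A·v_0 = (-2, 2, -2).
v_2 = A·v_1 = (-4, 4, 4).
v_3 = A·v_2 = (-16, 8, -8).
v_4 = A·v_3 = (-32, 32, 16).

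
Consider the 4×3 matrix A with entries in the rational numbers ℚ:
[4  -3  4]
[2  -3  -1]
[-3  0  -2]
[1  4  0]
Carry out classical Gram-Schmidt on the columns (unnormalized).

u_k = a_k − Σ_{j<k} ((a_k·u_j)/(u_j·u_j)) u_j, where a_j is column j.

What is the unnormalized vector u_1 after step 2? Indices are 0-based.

u_1 = (-17/15, -31/15, -7/5, 67/15)

Step 1: u_0 = a_0 = (4, 2, -3, 1).
Step 2: u_1 = a_1 − (-7/15)·u_0 = (-17/15, -31/15, -7/5, 67/15).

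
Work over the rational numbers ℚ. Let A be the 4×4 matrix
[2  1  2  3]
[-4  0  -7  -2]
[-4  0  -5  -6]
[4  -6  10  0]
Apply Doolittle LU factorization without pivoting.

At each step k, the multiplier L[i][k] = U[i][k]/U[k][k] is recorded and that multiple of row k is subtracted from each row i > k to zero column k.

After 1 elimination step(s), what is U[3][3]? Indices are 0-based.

U[3][3] = -6

[col 0] pivot 2
  R1 -= -2*R0 → (0, 2, -3, 4)  (L[1][0] := -2)
  R2 -= -2*R0 → (0, 2, -1, 0)  (L[2][0] := -2)
  R3 -= 2*R0 → (0, -8, 6, -6)  (L[3][0] := 2)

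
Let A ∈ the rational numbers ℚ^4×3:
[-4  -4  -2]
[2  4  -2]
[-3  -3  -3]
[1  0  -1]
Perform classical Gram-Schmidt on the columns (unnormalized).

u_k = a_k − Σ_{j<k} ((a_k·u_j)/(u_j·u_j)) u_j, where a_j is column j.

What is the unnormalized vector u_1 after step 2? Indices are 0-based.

Step 1: u_0 = a_0 = (-4, 2, -3, 1).
Step 2: u_1 = a_1 − (11/10)·u_0 = (2/5, 9/5, 3/10, -11/10).

u_1 = (2/5, 9/5, 3/10, -11/10)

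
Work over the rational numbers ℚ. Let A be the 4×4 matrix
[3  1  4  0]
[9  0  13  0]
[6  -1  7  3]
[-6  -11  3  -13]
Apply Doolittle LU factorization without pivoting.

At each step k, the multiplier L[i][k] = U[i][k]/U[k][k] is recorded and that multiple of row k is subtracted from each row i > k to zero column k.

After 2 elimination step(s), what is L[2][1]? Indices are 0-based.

Step 1: pivot at (0,0) is 3.
  row1 ← row1 − (3)·row0  ⇒  L[1][0]=3, U row1=(0, -3, 1, 0)
  row2 ← row2 − (2)·row0  ⇒  L[2][0]=2, U row2=(0, -3, -1, 3)
  row3 ← row3 − (-2)·row0  ⇒  L[3][0]=-2, U row3=(0, -9, 11, -13)
Step 2: pivot at (1,1) is -3.
  row2 ← row2 − (1)·row1  ⇒  L[2][1]=1, U row2=(0, 0, -2, 3)
  row3 ← row3 − (3)·row1  ⇒  L[3][1]=3, U row3=(0, 0, 8, -13)

L[2][1] = 1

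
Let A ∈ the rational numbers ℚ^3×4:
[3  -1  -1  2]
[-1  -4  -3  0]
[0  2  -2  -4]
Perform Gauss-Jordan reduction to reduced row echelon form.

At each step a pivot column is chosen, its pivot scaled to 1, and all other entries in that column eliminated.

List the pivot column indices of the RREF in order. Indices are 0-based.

pivot columns: 0, 1, 2

step 1: normalize row 0 (÷3) = (1, -1/3, -1/3, 2/3)
  row 1: subtract -1×row0 = (0, -13/3, -10/3, 2/3)
step 2: normalize row 1 (÷-13/3) = (0, 1, 10/13, -2/13)
  row 0: subtract -1/3×row1 = (1, 0, -1/13, 8/13)
  row 2: subtract 2×row1 = (0, 0, -46/13, -48/13)
step 3: normalize row 2 (÷-46/13) = (0, 0, 1, 24/23)
  row 0: subtract -1/13×row2 = (1, 0, 0, 16/23)
  row 1: subtract 10/13×row2 = (0, 1, 0, -22/23)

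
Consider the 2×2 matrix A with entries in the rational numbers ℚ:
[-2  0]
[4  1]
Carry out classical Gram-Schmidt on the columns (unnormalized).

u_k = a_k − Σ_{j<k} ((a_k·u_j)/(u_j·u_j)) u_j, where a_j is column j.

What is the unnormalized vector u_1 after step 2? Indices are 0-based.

u_1 = (2/5, 1/5)

Step 1: u_0 = a_0 = (-2, 4).
Step 2: u_1 = a_1 − (1/5)·u_0 = (2/5, 1/5).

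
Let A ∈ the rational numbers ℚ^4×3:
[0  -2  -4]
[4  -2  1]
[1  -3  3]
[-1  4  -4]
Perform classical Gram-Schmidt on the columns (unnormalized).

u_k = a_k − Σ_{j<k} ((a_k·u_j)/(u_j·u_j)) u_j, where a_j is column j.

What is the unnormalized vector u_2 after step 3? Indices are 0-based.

Step 1: u_0 = a_0 = (0, 4, 1, -1).
Step 2: u_1 = a_1 − (-5/6)·u_0 = (-2, 4/3, -13/6, 19/6).
Step 3: u_2 = a_2 − (11/18)·u_0 − (-59/123)·u_1 = (-610/123, -33/41, 166/123, -230/123).

u_2 = (-610/123, -33/41, 166/123, -230/123)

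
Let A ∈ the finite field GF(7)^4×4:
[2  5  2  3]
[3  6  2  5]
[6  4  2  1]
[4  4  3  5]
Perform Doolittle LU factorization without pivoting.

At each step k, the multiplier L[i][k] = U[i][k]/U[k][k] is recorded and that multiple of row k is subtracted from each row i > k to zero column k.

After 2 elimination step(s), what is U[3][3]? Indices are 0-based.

k=0: U[0][0]=2
  eliminate (1,0): mult=5, new row 1: (0, 2, 6, 4); set L[1][0]=5
  eliminate (2,0): mult=3, new row 2: (0, 3, 3, 6); set L[2][0]=3
  eliminate (3,0): mult=2, new row 3: (0, 1, 6, 6); set L[3][0]=2
k=1: U[1][1]=2
  eliminate (2,1): mult=5, new row 2: (0, 0, 1, 0); set L[2][1]=5
  eliminate (3,1): mult=4, new row 3: (0, 0, 3, 4); set L[3][1]=4

U[3][3] = 4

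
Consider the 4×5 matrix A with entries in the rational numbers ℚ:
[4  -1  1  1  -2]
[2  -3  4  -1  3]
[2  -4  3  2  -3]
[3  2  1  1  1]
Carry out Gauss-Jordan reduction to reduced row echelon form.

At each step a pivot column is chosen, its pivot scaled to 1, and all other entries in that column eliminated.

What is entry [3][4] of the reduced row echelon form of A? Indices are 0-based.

pivot(0,0)=4: scale R0 → (1, -1/4, 1/4, 1/4, -1/2)
  clear (1,0): R1 −= (2)R0 → (0, -5/2, 7/2, -3/2, 4)
  clear (2,0): R2 −= (2)R0 → (0, -7/2, 5/2, 3/2, -2)
  clear (3,0): R3 −= (3)R0 → (0, 11/4, 1/4, 1/4, 5/2)
pivot(1,1)=-5/2: scale R1 → (0, 1, -7/5, 3/5, -8/5)
  clear (0,1): R0 −= (-1/4)R1 → (1, 0, -1/10, 2/5, -9/10)
  clear (2,1): R2 −= (-7/2)R1 → (0, 0, -12/5, 18/5, -38/5)
  clear (3,1): R3 −= (11/4)R1 → (0, 0, 41/10, -7/5, 69/10)
pivot(2,2)=-12/5: scale R2 → (0, 0, 1, -3/2, 19/6)
  clear (0,2): R0 −= (-1/10)R2 → (1, 0, 0, 1/4, -7/12)
  clear (1,2): R1 −= (-7/5)R2 → (0, 1, 0, -3/2, 17/6)
  clear (3,2): R3 −= (41/10)R2 → (0, 0, 0, 19/4, -73/12)
pivot(3,3)=19/4: scale R3 → (0, 0, 0, 1, -73/57)
  clear (0,3): R0 −= (1/4)R3 → (1, 0, 0, 0, -5/19)
  clear (1,3): R1 −= (-3/2)R3 → (0, 1, 0, 0, 52/57)
  clear (2,3): R2 −= (-3/2)R3 → (0, 0, 1, 0, 71/57)

M[3][4] = -73/57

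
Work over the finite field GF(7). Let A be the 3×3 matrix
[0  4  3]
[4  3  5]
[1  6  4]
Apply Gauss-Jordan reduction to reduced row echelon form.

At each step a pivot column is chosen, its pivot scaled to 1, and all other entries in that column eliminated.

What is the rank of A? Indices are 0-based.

[1] R0 <-> R1
[1] R0 /= 4  ⇒  (1, 6, 3)
     R2 -= 1·R0  ⇒  (0, 0, 1)
[2] R1 /= 4  ⇒  (0, 1, 6)
     R0 -= 6·R1  ⇒  (1, 0, 2)
[3] R2 /= 1  ⇒  (0, 0, 1)
     R0 -= 2·R2  ⇒  (1, 0, 0)
     R1 -= 6·R2  ⇒  (0, 1, 0)

rank = 3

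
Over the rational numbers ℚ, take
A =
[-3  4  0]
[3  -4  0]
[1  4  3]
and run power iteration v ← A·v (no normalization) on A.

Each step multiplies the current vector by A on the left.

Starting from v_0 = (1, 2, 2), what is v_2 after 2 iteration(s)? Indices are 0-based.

v_2 = (-35, 35, 30)

v_0 = (1, 2, 2).
v_1 = A·v_0 = (5, -5, 15).
v_2 = A·v_1 = (-35, 35, 30).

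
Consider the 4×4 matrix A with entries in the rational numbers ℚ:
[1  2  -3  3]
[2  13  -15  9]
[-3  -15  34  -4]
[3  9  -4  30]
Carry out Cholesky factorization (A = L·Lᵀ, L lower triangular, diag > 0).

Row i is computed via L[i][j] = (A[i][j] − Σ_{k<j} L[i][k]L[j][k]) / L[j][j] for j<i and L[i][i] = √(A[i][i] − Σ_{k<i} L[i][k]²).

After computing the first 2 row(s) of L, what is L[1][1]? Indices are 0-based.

Step 1: L[0][0] = √(1) = 1.
  L[1][0] = (2) / L[0][0] = 2.
Step 2: L[1][1] = √(9) = 3.

L[1][1] = 3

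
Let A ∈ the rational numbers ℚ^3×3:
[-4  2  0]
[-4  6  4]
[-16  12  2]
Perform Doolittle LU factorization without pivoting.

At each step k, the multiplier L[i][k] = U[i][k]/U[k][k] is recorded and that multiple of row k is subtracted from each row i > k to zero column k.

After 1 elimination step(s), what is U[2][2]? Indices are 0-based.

U[2][2] = 2

[col 0] pivot -4
  R1 -= 1*R0 → (0, 4, 4)  (L[1][0] := 1)
  R2 -= 4*R0 → (0, 4, 2)  (L[2][0] := 4)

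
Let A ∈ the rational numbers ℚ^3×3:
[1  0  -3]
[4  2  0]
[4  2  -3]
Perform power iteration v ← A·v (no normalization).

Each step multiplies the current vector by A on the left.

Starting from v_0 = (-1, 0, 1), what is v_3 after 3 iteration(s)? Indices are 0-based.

v_0 = (-1, 0, 1).
v_1 = A·v_0 = (-4, -4, -7).
v_2 = A·v_1 = (17, -24, -3).
v_3 = A·v_2 = (26, 20, 29).

v_3 = (26, 20, 29)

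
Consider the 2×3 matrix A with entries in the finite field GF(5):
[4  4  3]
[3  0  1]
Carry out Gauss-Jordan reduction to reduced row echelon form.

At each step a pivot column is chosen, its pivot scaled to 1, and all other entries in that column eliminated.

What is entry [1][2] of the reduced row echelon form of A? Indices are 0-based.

M[1][2] = 0

step 1: normalize row 0 (÷4) = (1, 1, 2)
  row 1: subtract 3×row0 = (0, 2, 0)
step 2: normalize row 1 (÷2) = (0, 1, 0)
  row 0: subtract 1×row1 = (1, 0, 2)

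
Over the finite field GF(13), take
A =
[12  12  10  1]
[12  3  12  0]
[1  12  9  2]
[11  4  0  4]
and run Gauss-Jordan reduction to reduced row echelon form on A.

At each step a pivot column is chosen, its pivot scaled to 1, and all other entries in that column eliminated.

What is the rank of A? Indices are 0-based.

rank = 4

[1] R0 /= 12  ⇒  (1, 1, 3, 12)
     R1 -= 12·R0  ⇒  (0, 4, 2, 12)
     R2 -= 1·R0  ⇒  (0, 11, 6, 3)
     R3 -= 11·R0  ⇒  (0, 6, 6, 2)
[2] R1 /= 4  ⇒  (0, 1, 7, 3)
     R0 -= 1·R1  ⇒  (1, 0, 9, 9)
     R2 -= 11·R1  ⇒  (0, 0, 7, 9)
     R3 -= 6·R1  ⇒  (0, 0, 3, 10)
[3] R2 /= 7  ⇒  (0, 0, 1, 5)
     R0 -= 9·R2  ⇒  (1, 0, 0, 3)
     R1 -= 7·R2  ⇒  (0, 1, 0, 7)
     R3 -= 3·R2  ⇒  (0, 0, 0, 8)
[4] R3 /= 8  ⇒  (0, 0, 0, 1)
     R0 -= 3·R3  ⇒  (1, 0, 0, 0)
     R1 -= 7·R3  ⇒  (0, 1, 0, 0)
     R2 -= 5·R3  ⇒  (0, 0, 1, 0)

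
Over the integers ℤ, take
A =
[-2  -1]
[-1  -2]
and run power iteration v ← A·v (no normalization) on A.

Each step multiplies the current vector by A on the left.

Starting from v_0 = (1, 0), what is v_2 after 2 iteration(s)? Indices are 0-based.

v_0 = (1, 0).
v_1 = A·v_0 = (-2, -1).
v_2 = A·v_1 = (5, 4).

v_2 = (5, 4)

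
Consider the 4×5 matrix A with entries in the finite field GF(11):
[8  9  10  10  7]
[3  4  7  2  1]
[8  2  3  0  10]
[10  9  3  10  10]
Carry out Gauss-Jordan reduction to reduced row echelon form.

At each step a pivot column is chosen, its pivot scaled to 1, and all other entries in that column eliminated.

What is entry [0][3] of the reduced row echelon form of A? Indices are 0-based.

[1] R0 /= 8  ⇒  (1, 8, 4, 4, 5)
     R1 -= 3·R0  ⇒  (0, 2, 6, 1, 8)
     R2 -= 8·R0  ⇒  (0, 4, 4, 1, 3)
     R3 -= 10·R0  ⇒  (0, 6, 7, 3, 4)
[2] R1 /= 2  ⇒  (0, 1, 3, 6, 4)
     R0 -= 8·R1  ⇒  (1, 0, 2, 0, 6)
     R2 -= 4·R1  ⇒  (0, 0, 3, 10, 9)
     R3 -= 6·R1  ⇒  (0, 0, 0, 0, 2)
[3] R2 /= 3  ⇒  (0, 0, 1, 7, 3)
     R0 -= 2·R2  ⇒  (1, 0, 0, 8, 0)
     R1 -= 3·R2  ⇒  (0, 1, 0, 7, 6)
column 3 empty below row 3
[4] R3 /= 2  ⇒  (0, 0, 0, 0, 1)
     R1 -= 6·R3  ⇒  (0, 1, 0, 7, 0)
     R2 -= 3·R3  ⇒  (0, 0, 1, 7, 0)

M[0][3] = 8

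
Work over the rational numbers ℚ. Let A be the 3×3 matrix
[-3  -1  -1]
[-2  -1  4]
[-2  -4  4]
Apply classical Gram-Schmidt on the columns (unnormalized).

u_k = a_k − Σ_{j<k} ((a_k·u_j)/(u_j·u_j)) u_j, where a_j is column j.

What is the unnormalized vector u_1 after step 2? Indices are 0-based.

Step 1: u_0 = a_0 = (-3, -2, -2).
Step 2: u_1 = a_1 − (13/17)·u_0 = (22/17, 9/17, -42/17).

u_1 = (22/17, 9/17, -42/17)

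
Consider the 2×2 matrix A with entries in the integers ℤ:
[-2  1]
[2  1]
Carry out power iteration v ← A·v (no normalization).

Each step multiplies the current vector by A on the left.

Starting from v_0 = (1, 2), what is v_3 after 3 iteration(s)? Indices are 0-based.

v_0 = (1, 2).
v_1 = A·v_0 = (0, 4).
v_2 = A·v_1 = (4, 4).
v_3 = A·v_2 = (-4, 12).

v_3 = (-4, 12)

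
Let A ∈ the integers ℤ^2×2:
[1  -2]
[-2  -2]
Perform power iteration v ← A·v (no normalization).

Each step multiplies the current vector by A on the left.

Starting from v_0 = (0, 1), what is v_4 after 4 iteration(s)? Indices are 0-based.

v_0 = (0, 1).
v_1 = A·v_0 = (-2, -2).
v_2 = A·v_1 = (2, 8).
v_3 = A·v_2 = (-14, -20).
v_4 = A·v_3 = (26, 68).

v_4 = (26, 68)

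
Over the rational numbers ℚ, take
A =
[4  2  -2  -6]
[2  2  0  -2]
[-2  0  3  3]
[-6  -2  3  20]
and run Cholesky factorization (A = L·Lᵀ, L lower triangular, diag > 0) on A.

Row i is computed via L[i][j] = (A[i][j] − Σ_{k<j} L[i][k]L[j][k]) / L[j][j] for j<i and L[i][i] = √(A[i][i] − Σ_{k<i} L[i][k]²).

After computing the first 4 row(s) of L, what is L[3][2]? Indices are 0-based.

L[3][2] = -1

Step 1: L[0][0] = √(4) = 2.
  L[1][0] = (2) / L[0][0] = 1.
Step 2: L[1][1] = √(1) = 1.
  L[2][0] = (-2) / L[0][0] = -1.
  L[2][1] = (1) / L[1][1] = 1.
Step 3: L[2][2] = √(1) = 1.
  L[3][0] = (-6) / L[0][0] = -3.
  L[3][1] = (1) / L[1][1] = 1.
  L[3][2] = (-1) / L[2][2] = -1.
Step 4: L[3][3] = √(9) = 3.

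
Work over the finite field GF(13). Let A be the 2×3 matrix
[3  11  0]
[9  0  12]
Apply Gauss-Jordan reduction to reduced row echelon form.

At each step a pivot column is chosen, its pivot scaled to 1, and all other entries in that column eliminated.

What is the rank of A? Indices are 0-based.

step 1: normalize row 0 (÷3) = (1, 8, 0)
  row 1: subtract 9×row0 = (0, 6, 12)
step 2: normalize row 1 (÷6) = (0, 1, 2)
  row 0: subtract 8×row1 = (1, 0, 10)

rank = 2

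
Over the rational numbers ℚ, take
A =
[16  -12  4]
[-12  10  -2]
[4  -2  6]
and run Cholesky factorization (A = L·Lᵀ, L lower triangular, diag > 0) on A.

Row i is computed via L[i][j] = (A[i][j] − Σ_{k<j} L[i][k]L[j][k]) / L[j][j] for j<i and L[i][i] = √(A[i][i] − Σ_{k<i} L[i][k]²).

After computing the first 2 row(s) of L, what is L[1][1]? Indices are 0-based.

Step 1: L[0][0] = √(16) = 4.
  L[1][0] = (-12) / L[0][0] = -3.
Step 2: L[1][1] = √(1) = 1.

L[1][1] = 1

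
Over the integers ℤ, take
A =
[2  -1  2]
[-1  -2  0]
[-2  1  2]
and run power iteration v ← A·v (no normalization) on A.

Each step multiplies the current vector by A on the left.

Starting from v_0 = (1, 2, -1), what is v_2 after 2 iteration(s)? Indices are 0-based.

v_0 = (1, 2, -1).
v_1 = A·v_0 = (-2, -5, -2).
v_2 = A·v_1 = (-3, 12, -5).

v_2 = (-3, 12, -5)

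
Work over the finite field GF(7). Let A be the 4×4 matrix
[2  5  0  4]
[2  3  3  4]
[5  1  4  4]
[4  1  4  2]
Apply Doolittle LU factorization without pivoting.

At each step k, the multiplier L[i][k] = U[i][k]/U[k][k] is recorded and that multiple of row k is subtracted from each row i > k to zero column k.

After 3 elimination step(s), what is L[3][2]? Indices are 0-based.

k=0: U[0][0]=2
  eliminate (1,0): mult=1, new row 1: (0, 5, 3, 0); set L[1][0]=1
  eliminate (2,0): mult=6, new row 2: (0, 6, 4, 1); set L[2][0]=6
  eliminate (3,0): mult=2, new row 3: (0, 5, 4, 1); set L[3][0]=2
k=1: U[1][1]=5
  eliminate (2,1): mult=4, new row 2: (0, 0, 6, 1); set L[2][1]=4
  eliminate (3,1): mult=1, new row 3: (0, 0, 1, 1); set L[3][1]=1
k=2: U[2][2]=6
  eliminate (3,2): mult=6, new row 3: (0, 0, 0, 2); set L[3][2]=6

L[3][2] = 6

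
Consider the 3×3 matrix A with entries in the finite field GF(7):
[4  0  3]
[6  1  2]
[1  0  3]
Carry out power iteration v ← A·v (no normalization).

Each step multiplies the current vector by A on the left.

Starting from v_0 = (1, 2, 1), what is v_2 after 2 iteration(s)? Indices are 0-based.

v_2 = (5, 4, 5)

v_0 = (1, 2, 1).
v_1 = A·v_0 = (0, 3, 4).
v_2 = A·v_1 = (5, 4, 5).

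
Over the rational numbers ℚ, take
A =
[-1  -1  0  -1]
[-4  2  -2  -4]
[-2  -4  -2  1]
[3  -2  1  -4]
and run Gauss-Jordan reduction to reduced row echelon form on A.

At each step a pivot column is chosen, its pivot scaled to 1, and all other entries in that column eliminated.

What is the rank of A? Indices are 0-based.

[1] R0 /= -1  ⇒  (1, 1, 0, 1)
     R1 -= -4·R0  ⇒  (0, 6, -2, 0)
     R2 -= -2·R0  ⇒  (0, -2, -2, 3)
     R3 -= 3·R0  ⇒  (0, -5, 1, -7)
[2] R1 /= 6  ⇒  (0, 1, -1/3, 0)
     R0 -= 1·R1  ⇒  (1, 0, 1/3, 1)
     R2 -= -2·R1  ⇒  (0, 0, -8/3, 3)
     R3 -= -5·R1  ⇒  (0, 0, -2/3, -7)
[3] R2 /= -8/3  ⇒  (0, 0, 1, -9/8)
     R0 -= 1/3·R2  ⇒  (1, 0, 0, 11/8)
     R1 -= -1/3·R2  ⇒  (0, 1, 0, -3/8)
     R3 -= -2/3·R2  ⇒  (0, 0, 0, -31/4)
[4] R3 /= -31/4  ⇒  (0, 0, 0, 1)
     R0 -= 11/8·R3  ⇒  (1, 0, 0, 0)
     R1 -= -3/8·R3  ⇒  (0, 1, 0, 0)
     R2 -= -9/8·R3  ⇒  (0, 0, 1, 0)

rank = 4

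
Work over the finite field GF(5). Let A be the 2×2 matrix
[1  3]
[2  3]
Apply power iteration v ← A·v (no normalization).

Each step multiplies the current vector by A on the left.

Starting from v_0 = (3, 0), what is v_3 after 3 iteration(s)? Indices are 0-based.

v_0 = (3, 0).
v_1 = A·v_0 = (3, 1).
v_2 = A·v_1 = (1, 4).
v_3 = A·v_2 = (3, 4).

v_3 = (3, 4)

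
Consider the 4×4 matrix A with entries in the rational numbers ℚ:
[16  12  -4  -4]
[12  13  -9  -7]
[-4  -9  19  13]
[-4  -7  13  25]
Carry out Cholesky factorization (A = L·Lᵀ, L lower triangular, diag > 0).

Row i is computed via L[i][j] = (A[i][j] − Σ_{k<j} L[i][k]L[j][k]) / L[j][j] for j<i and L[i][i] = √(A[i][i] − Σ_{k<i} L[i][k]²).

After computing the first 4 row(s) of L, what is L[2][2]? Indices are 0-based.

Step 1: L[0][0] = √(16) = 4.
  L[1][0] = (12) / L[0][0] = 3.
Step 2: L[1][1] = √(4) = 2.
  L[2][0] = (-4) / L[0][0] = -1.
  L[2][1] = (-6) / L[1][1] = -3.
Step 3: L[2][2] = √(9) = 3.
  L[3][0] = (-4) / L[0][0] = -1.
  L[3][1] = (-4) / L[1][1] = -2.
  L[3][2] = (6) / L[2][2] = 2.
Step 4: L[3][3] = √(16) = 4.

L[2][2] = 3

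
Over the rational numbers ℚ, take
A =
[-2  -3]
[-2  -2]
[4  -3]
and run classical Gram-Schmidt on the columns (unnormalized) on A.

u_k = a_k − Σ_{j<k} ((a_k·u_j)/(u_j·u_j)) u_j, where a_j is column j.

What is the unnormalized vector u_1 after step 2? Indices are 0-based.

u_1 = (-19/6, -13/6, -8/3)

Step 1: u_0 = a_0 = (-2, -2, 4).
Step 2: u_1 = a_1 − (-1/12)·u_0 = (-19/6, -13/6, -8/3).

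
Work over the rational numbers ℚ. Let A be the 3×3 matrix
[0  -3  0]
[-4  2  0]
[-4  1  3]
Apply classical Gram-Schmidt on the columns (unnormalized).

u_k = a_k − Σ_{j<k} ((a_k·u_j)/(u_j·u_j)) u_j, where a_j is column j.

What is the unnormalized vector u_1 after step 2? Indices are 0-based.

u_1 = (-3, 1/2, -1/2)

Step 1: u_0 = a_0 = (0, -4, -4).
Step 2: u_1 = a_1 − (-3/8)·u_0 = (-3, 1/2, -1/2).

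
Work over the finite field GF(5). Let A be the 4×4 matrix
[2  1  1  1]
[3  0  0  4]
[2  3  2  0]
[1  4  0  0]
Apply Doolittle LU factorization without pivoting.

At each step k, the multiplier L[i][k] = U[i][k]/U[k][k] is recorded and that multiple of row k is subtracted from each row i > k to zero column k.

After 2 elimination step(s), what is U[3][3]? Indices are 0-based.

Step 1: pivot at (0,0) is 2.
  row1 ← row1 − (4)·row0  ⇒  L[1][0]=4, U row1=(0, 1, 1, 0)
  row2 ← row2 − (1)·row0  ⇒  L[2][0]=1, U row2=(0, 2, 1, 4)
  row3 ← row3 − (3)·row0  ⇒  L[3][0]=3, U row3=(0, 1, 2, 2)
Step 2: pivot at (1,1) is 1.
  row2 ← row2 − (2)·row1  ⇒  L[2][1]=2, U row2=(0, 0, 4, 4)
  row3 ← row3 − (1)·row1  ⇒  L[3][1]=1, U row3=(0, 0, 1, 2)

U[3][3] = 2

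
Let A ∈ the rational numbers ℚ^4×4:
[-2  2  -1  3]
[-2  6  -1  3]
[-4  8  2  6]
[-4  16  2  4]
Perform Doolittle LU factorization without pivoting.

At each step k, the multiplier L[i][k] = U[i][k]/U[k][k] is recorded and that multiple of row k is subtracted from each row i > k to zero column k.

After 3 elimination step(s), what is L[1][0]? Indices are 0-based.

L[1][0] = 1

k=0: U[0][0]=-2
  eliminate (1,0): mult=1, new row 1: (0, 4, 0, 0); set L[1][0]=1
  eliminate (2,0): mult=2, new row 2: (0, 4, 4, 0); set L[2][0]=2
  eliminate (3,0): mult=2, new row 3: (0, 12, 4, -2); set L[3][0]=2
k=1: U[1][1]=4
  eliminate (2,1): mult=1, new row 2: (0, 0, 4, 0); set L[2][1]=1
  eliminate (3,1): mult=3, new row 3: (0, 0, 4, -2); set L[3][1]=3
k=2: U[2][2]=4
  eliminate (3,2): mult=1, new row 3: (0, 0, 0, -2); set L[3][2]=1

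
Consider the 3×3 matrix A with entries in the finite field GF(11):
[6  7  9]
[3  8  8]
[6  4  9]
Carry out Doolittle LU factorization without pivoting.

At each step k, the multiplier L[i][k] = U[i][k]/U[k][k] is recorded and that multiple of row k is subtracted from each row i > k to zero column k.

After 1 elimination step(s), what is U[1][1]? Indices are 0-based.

U[1][1] = 10

Step 1: pivot at (0,0) is 6.
  row1 ← row1 − (6)·row0  ⇒  L[1][0]=6, U row1=(0, 10, 9)
  row2 ← row2 − (1)·row0  ⇒  L[2][0]=1, U row2=(0, 8, 0)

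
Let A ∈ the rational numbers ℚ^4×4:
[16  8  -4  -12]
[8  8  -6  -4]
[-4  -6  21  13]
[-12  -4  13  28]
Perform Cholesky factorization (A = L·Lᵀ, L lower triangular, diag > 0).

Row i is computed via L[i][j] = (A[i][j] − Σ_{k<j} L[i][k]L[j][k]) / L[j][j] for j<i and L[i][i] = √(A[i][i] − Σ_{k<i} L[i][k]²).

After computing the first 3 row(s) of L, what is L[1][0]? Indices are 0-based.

Step 1: L[0][0] = √(16) = 4.
  L[1][0] = (8) / L[0][0] = 2.
Step 2: L[1][1] = √(4) = 2.
  L[2][0] = (-4) / L[0][0] = -1.
  L[2][1] = (-4) / L[1][1] = -2.
Step 3: L[2][2] = √(16) = 4.

L[1][0] = 2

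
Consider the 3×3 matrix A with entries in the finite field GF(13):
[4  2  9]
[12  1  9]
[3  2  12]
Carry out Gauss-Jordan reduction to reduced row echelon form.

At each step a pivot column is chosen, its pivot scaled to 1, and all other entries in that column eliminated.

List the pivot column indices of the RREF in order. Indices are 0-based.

step 1: normalize row 0 (÷4) = (1, 7, 12)
  row 1: subtract 12×row0 = (0, 8, 8)
  row 2: subtract 3×row0 = (0, 7, 2)
step 2: normalize row 1 (÷8) = (0, 1, 1)
  row 0: subtract 7×row1 = (1, 0, 5)
  row 2: subtract 7×row1 = (0, 0, 8)
step 3: normalize row 2 (÷8) = (0, 0, 1)
  row 0: subtract 5×row2 = (1, 0, 0)
  row 1: subtract 1×row2 = (0, 1, 0)

pivot columns: 0, 1, 2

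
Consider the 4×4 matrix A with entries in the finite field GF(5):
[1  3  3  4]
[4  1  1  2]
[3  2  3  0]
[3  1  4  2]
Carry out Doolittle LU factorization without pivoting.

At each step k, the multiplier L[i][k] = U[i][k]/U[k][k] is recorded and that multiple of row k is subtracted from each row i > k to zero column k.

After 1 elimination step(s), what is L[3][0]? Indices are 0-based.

L[3][0] = 3

Step 1: pivot at (0,0) is 1.
  row1 ← row1 − (4)·row0  ⇒  L[1][0]=4, U row1=(0, 4, 4, 1)
  row2 ← row2 − (3)·row0  ⇒  L[2][0]=3, U row2=(0, 3, 4, 3)
  row3 ← row3 − (3)·row0  ⇒  L[3][0]=3, U row3=(0, 2, 0, 0)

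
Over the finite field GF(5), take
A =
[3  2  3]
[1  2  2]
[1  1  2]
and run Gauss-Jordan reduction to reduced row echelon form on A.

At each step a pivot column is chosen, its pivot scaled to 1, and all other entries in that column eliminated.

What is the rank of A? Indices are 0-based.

rank = 3

step 1: normalize row 0 (÷3) = (1, 4, 1)
  row 1: subtract 1×row0 = (0, 3, 1)
  row 2: subtract 1×row0 = (0, 2, 1)
step 2: normalize row 1 (÷3) = (0, 1, 2)
  row 0: subtract 4×row1 = (1, 0, 3)
  row 2: subtract 2×row1 = (0, 0, 2)
step 3: normalize row 2 (÷2) = (0, 0, 1)
  row 0: subtract 3×row2 = (1, 0, 0)
  row 1: subtract 2×row2 = (0, 1, 0)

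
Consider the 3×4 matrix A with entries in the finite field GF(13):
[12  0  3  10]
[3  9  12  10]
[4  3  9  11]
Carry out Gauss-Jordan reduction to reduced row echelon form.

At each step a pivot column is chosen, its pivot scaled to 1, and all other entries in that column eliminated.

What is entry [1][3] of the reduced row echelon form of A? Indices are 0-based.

step 1: normalize row 0 (÷12) = (1, 0, 10, 3)
  row 1: subtract 3×row0 = (0, 9, 8, 1)
  row 2: subtract 4×row0 = (0, 3, 8, 12)
step 2: normalize row 1 (÷9) = (0, 1, 11, 3)
  row 2: subtract 3×row1 = (0, 0, 1, 3)
step 3: normalize row 2 (÷1) = (0, 0, 1, 3)
  row 0: subtract 10×row2 = (1, 0, 0, 12)
  row 1: subtract 11×row2 = (0, 1, 0, 9)

M[1][3] = 9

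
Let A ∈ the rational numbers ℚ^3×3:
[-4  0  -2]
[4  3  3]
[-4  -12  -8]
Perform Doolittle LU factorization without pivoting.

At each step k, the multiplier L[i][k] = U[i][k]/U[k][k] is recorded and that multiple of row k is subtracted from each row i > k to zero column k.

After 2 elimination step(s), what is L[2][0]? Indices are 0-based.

L[2][0] = 1

[col 0] pivot -4
  R1 -= -1*R0 → (0, 3, 1)  (L[1][0] := -1)
  R2 -= 1*R0 → (0, -12, -6)  (L[2][0] := 1)
[col 1] pivot 3
  R2 -= -4*R1 → (0, 0, -2)  (L[2][1] := -4)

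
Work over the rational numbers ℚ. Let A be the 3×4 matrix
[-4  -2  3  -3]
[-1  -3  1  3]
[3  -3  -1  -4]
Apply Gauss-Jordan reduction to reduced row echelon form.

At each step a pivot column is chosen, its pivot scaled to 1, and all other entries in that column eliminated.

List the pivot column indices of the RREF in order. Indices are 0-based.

pivot columns: 0, 1, 2

[1] R0 /= -4  ⇒  (1, 1/2, -3/4, 3/4)
     R1 -= -1·R0  ⇒  (0, -5/2, 1/4, 15/4)
     R2 -= 3·R0  ⇒  (0, -9/2, 5/4, -25/4)
[2] R1 /= -5/2  ⇒  (0, 1, -1/10, -3/2)
     R0 -= 1/2·R1  ⇒  (1, 0, -7/10, 3/2)
     R2 -= -9/2·R1  ⇒  (0, 0, 4/5, -13)
[3] R2 /= 4/5  ⇒  (0, 0, 1, -65/4)
     R0 -= -7/10·R2  ⇒  (1, 0, 0, -79/8)
     R1 -= -1/10·R2  ⇒  (0, 1, 0, -25/8)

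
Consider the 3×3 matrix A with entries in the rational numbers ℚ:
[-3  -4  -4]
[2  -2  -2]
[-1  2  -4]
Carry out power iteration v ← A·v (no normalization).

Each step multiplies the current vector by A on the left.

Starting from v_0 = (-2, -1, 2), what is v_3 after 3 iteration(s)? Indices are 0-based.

v_3 = (-350, 0, -58)

v_0 = (-2, -1, 2).
v_1 = A·v_0 = (2, -6, -8).
v_2 = A·v_1 = (50, 32, 18).
v_3 = A·v_2 = (-350, 0, -58).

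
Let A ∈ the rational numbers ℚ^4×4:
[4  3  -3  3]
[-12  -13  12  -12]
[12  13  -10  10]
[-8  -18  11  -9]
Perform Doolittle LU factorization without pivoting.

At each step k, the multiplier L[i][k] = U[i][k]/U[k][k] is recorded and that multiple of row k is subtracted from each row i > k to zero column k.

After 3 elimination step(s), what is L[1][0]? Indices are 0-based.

L[1][0] = -3

[col 0] pivot 4
  R1 -= -3*R0 → (0, -4, 3, -3)  (L[1][0] := -3)
  R2 -= 3*R0 → (0, 4, -1, 1)  (L[2][0] := 3)
  R3 -= -2*R0 → (0, -12, 5, -3)  (L[3][0] := -2)
[col 1] pivot -4
  R2 -= -1*R1 → (0, 0, 2, -2)  (L[2][1] := -1)
  R3 -= 3*R1 → (0, 0, -4, 6)  (L[3][1] := 3)
[col 2] pivot 2
  R3 -= -2*R2 → (0, 0, 0, 2)  (L[3][2] := -2)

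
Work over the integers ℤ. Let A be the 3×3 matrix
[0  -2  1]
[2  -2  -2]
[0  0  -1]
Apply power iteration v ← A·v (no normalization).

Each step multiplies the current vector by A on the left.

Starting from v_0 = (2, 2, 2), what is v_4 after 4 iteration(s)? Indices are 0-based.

v_0 = (2, 2, 2).
v_1 = A·v_0 = (-2, -4, -2).
v_2 = A·v_1 = (6, 8, 2).
v_3 = A·v_2 = (-14, -8, -2).
v_4 = A·v_3 = (14, -8, 2).

v_4 = (14, -8, 2)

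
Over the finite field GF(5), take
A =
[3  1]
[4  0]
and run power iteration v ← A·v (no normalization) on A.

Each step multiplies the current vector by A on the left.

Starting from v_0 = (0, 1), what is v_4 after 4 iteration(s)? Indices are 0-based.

v_4 = (1, 2)

v_0 = (0, 1).
v_1 = A·v_0 = (1, 0).
v_2 = A·v_1 = (3, 4).
v_3 = A·v_2 = (3, 2).
v_4 = A·v_3 = (1, 2).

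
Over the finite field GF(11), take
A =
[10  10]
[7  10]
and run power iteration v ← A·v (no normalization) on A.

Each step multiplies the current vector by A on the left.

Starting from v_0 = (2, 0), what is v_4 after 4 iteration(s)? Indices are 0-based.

v_4 = (5, 6)

v_0 = (2, 0).
v_1 = A·v_0 = (9, 3).
v_2 = A·v_1 = (10, 5).
v_3 = A·v_2 = (7, 10).
v_4 = A·v_3 = (5, 6).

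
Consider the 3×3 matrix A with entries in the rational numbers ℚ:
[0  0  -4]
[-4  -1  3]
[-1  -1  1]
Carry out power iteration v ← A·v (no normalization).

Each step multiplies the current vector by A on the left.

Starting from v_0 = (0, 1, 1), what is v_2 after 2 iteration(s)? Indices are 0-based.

v_2 = (0, 14, 2)

v_0 = (0, 1, 1).
v_1 = A·v_0 = (-4, 2, 0).
v_2 = A·v_1 = (0, 14, 2).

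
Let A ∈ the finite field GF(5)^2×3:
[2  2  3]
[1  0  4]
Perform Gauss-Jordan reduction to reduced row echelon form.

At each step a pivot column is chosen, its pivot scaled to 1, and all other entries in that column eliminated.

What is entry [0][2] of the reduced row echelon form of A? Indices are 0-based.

step 1: normalize row 0 (÷2) = (1, 1, 4)
  row 1: subtract 1×row0 = (0, 4, 0)
step 2: normalize row 1 (÷4) = (0, 1, 0)
  row 0: subtract 1×row1 = (1, 0, 4)

M[0][2] = 4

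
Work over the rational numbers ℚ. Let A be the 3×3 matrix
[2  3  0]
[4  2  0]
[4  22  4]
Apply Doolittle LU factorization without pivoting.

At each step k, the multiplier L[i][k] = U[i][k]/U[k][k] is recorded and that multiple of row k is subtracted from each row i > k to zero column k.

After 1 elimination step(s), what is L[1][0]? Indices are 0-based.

Step 1: pivot at (0,0) is 2.
  row1 ← row1 − (2)·row0  ⇒  L[1][0]=2, U row1=(0, -4, 0)
  row2 ← row2 − (2)·row0  ⇒  L[2][0]=2, U row2=(0, 16, 4)

L[1][0] = 2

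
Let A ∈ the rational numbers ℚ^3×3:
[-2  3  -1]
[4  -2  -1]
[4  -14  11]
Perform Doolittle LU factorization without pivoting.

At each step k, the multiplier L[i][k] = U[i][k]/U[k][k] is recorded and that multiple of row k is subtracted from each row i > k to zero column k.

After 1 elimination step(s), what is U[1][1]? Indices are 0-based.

U[1][1] = 4

Step 1: pivot at (0,0) is -2.
  row1 ← row1 − (-2)·row0  ⇒  L[1][0]=-2, U row1=(0, 4, -3)
  row2 ← row2 − (-2)·row0  ⇒  L[2][0]=-2, U row2=(0, -8, 9)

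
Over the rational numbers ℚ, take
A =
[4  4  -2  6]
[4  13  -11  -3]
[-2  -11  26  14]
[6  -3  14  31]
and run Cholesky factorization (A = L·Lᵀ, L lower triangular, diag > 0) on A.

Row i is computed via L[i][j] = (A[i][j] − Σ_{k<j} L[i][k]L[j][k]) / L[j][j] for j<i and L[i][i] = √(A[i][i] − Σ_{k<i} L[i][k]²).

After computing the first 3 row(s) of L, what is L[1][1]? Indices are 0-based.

L[1][1] = 3

Step 1: L[0][0] = √(4) = 2.
  L[1][0] = (4) / L[0][0] = 2.
Step 2: L[1][1] = √(9) = 3.
  L[2][0] = (-2) / L[0][0] = -1.
  L[2][1] = (-9) / L[1][1] = -3.
Step 3: L[2][2] = √(16) = 4.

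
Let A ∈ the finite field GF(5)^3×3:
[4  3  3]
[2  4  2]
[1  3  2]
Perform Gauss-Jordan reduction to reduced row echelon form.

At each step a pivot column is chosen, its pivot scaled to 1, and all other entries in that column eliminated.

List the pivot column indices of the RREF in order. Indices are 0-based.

step 1: normalize row 0 (÷4) = (1, 2, 2)
  row 1: subtract 2×row0 = (0, 0, 3)
  row 2: subtract 1×row0 = (0, 1, 0)
step 2: exchange rows 1,2
step 2: normalize row 1 (÷1) = (0, 1, 0)
  row 0: subtract 2×row1 = (1, 0, 2)
step 3: normalize row 2 (÷3) = (0, 0, 1)
  row 0: subtract 2×row2 = (1, 0, 0)

pivot columns: 0, 1, 2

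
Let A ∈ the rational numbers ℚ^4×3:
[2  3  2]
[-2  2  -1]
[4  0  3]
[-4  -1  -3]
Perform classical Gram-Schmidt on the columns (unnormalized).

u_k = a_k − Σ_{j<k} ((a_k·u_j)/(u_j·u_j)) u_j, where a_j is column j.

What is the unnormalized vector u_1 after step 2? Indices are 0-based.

u_1 = (27/10, 23/10, -3/5, -2/5)

Step 1: u_0 = a_0 = (2, -2, 4, -4).
Step 2: u_1 = a_1 − (3/20)·u_0 = (27/10, 23/10, -3/5, -2/5).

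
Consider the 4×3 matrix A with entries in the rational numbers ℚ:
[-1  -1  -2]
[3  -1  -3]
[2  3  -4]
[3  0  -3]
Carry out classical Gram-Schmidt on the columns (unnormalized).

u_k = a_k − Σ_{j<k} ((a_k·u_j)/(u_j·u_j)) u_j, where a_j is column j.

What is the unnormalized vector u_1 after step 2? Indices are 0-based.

u_1 = (-19/23, -35/23, 61/23, -12/23)

Step 1: u_0 = a_0 = (-1, 3, 2, 3).
Step 2: u_1 = a_1 − (4/23)·u_0 = (-19/23, -35/23, 61/23, -12/23).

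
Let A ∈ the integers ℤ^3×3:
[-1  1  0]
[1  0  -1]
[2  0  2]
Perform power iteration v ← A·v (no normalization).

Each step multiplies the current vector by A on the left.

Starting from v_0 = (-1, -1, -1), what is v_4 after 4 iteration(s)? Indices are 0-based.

v_4 = (4, 20, -24)

v_0 = (-1, -1, -1).
v_1 = A·v_0 = (0, 0, -4).
v_2 = A·v_1 = (0, 4, -8).
v_3 = A·v_2 = (4, 8, -16).
v_4 = A·v_3 = (4, 20, -24).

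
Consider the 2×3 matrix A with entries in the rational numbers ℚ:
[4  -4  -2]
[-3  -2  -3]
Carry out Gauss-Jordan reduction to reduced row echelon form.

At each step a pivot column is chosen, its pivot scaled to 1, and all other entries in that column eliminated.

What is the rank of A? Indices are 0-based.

pivot(0,0)=4: scale R0 → (1, -1, -1/2)
  clear (1,0): R1 −= (-3)R0 → (0, -5, -9/2)
pivot(1,1)=-5: scale R1 → (0, 1, 9/10)
  clear (0,1): R0 −= (-1)R1 → (1, 0, 2/5)

rank = 2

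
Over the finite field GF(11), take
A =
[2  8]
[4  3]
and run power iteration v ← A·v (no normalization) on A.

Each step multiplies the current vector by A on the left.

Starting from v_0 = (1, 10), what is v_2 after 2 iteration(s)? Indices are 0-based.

v_2 = (7, 1)

v_0 = (1, 10).
v_1 = A·v_0 = (5, 1).
v_2 = A·v_1 = (7, 1).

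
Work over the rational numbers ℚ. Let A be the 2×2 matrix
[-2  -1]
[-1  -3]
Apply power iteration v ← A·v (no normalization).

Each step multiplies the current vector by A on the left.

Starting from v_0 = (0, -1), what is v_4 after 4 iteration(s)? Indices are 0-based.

v_4 = (-75, -125)

v_0 = (0, -1).
v_1 = A·v_0 = (1, 3).
v_2 = A·v_1 = (-5, -10).
v_3 = A·v_2 = (20, 35).
v_4 = A·v_3 = (-75, -125).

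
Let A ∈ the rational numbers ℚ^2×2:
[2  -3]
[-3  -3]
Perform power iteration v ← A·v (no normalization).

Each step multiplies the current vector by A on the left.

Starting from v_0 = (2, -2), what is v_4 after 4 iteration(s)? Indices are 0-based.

v_0 = (2, -2).
v_1 = A·v_0 = (10, 0).
v_2 = A·v_1 = (20, -30).
v_3 = A·v_2 = (130, 30).
v_4 = A·v_3 = (170, -480).

v_4 = (170, -480)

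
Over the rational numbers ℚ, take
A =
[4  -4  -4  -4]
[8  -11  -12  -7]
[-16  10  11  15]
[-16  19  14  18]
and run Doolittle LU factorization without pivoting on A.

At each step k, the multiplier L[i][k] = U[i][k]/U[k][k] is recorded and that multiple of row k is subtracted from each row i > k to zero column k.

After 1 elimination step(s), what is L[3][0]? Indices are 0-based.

Step 1: pivot at (0,0) is 4.
  row1 ← row1 − (2)·row0  ⇒  L[1][0]=2, U row1=(0, -3, -4, 1)
  row2 ← row2 − (-4)·row0  ⇒  L[2][0]=-4, U row2=(0, -6, -5, -1)
  row3 ← row3 − (-4)·row0  ⇒  L[3][0]=-4, U row3=(0, 3, -2, 2)

L[3][0] = -4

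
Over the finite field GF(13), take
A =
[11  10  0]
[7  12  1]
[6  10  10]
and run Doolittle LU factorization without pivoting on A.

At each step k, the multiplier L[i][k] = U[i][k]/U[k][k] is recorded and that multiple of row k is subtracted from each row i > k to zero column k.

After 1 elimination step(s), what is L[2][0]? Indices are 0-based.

k=0: U[0][0]=11
  eliminate (1,0): mult=3, new row 1: (0, 8, 1); set L[1][0]=3
  eliminate (2,0): mult=10, new row 2: (0, 1, 10); set L[2][0]=10

L[2][0] = 10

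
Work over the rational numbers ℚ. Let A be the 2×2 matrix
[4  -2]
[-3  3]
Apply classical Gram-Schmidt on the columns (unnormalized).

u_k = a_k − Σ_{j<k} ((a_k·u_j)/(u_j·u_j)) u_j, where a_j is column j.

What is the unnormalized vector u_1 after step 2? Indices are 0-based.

Step 1: u_0 = a_0 = (4, -3).
Step 2: u_1 = a_1 − (-17/25)·u_0 = (18/25, 24/25).

u_1 = (18/25, 24/25)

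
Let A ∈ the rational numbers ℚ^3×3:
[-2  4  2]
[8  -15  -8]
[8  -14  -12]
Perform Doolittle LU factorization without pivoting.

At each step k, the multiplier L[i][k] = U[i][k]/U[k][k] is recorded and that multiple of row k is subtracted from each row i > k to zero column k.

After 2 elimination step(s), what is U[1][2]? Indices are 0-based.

U[1][2] = 0

[col 0] pivot -2
  R1 -= -4*R0 → (0, 1, 0)  (L[1][0] := -4)
  R2 -= -4*R0 → (0, 2, -4)  (L[2][0] := -4)
[col 1] pivot 1
  R2 -= 2*R1 → (0, 0, -4)  (L[2][1] := 2)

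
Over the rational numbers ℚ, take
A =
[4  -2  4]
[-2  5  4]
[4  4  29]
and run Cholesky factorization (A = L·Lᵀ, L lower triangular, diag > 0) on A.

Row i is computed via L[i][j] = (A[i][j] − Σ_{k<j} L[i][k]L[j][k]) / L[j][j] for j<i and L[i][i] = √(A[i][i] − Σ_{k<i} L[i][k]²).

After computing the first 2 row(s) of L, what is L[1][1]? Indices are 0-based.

Step 1: L[0][0] = √(4) = 2.
  L[1][0] = (-2) / L[0][0] = -1.
Step 2: L[1][1] = √(4) = 2.

L[1][1] = 2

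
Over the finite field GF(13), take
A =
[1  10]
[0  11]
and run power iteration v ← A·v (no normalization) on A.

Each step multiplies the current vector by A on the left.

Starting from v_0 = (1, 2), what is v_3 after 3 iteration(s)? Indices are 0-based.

v_3 = (9, 10)

v_0 = (1, 2).
v_1 = A·v_0 = (8, 9).
v_2 = A·v_1 = (7, 8).
v_3 = A·v_2 = (9, 10).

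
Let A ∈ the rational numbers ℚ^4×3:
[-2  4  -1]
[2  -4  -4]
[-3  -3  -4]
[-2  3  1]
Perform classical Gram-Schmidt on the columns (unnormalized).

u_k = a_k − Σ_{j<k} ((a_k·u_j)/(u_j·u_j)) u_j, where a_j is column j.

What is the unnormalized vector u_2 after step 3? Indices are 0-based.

u_2 = (-2255/881, -2150/881, -14/881, 126/881)

Step 1: u_0 = a_0 = (-2, 2, -3, -2).
Step 2: u_1 = a_1 − (-13/21)·u_0 = (58/21, -58/21, -34/7, 37/21).
Step 3: u_2 = a_2 − (4/21)·u_0 − (619/881)·u_1 = (-2255/881, -2150/881, -14/881, 126/881).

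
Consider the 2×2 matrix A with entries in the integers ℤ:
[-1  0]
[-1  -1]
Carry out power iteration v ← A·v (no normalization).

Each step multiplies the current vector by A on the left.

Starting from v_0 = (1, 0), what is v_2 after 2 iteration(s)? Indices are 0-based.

v_2 = (1, 2)

v_0 = (1, 0).
v_1 = A·v_0 = (-1, -1).
v_2 = A·v_1 = (1, 2).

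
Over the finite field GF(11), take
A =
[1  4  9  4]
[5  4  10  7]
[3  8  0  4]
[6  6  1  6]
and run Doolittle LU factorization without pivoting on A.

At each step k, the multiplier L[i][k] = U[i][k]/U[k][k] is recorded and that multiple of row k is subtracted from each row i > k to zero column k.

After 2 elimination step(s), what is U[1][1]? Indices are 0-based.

[col 0] pivot 1
  R1 -= 5*R0 → (0, 6, 9, 9)  (L[1][0] := 5)
  R2 -= 3*R0 → (0, 7, 6, 3)  (L[2][0] := 3)
  R3 -= 6*R0 → (0, 4, 2, 4)  (L[3][0] := 6)
[col 1] pivot 6
  R2 -= 3*R1 → (0, 0, 1, 9)  (L[2][1] := 3)
  R3 -= 8*R1 → (0, 0, 7, 9)  (L[3][1] := 8)

U[1][1] = 6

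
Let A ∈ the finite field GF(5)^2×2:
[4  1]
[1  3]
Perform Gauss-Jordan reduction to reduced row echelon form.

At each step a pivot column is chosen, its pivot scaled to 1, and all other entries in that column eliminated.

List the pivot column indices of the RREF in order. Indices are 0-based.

pivot columns: 0, 1

[1] R0 /= 4  ⇒  (1, 4)
     R1 -= 1·R0  ⇒  (0, 4)
[2] R1 /= 4  ⇒  (0, 1)
     R0 -= 4·R1  ⇒  (1, 0)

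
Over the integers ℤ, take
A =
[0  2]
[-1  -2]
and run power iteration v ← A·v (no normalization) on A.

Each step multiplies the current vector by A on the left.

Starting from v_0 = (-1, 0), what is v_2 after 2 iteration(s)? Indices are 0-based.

v_0 = (-1, 0).
v_1 = A·v_0 = (0, 1).
v_2 = A·v_1 = (2, -2).

v_2 = (2, -2)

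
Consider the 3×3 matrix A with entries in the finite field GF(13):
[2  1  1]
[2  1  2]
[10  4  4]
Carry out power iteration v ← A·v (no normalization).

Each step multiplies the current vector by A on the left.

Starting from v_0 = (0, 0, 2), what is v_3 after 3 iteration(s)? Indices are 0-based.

v_0 = (0, 0, 2).
v_1 = A·v_0 = (2, 4, 8).
v_2 = A·v_1 = (3, 11, 3).
v_3 = A·v_2 = (7, 10, 8).

v_3 = (7, 10, 8)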